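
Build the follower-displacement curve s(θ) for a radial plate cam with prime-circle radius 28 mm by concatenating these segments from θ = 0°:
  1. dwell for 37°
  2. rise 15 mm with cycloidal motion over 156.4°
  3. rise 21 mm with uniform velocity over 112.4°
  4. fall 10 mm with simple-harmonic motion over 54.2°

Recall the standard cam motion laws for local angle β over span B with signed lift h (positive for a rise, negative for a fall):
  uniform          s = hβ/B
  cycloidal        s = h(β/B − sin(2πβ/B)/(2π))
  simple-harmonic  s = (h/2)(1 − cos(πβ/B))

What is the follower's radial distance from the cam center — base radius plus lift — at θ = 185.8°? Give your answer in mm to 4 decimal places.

seg 1 [0°–37°] dwell: s stays 0.0000
seg 2 [37°–193.4°] cycloidal, h=15: θ=185.8° here. β=148.8, B=156.4. 15·(0.9514 − sin(2π·0.9514)/(2π)) = 14.9887 → s = 14.9887
radial distance = base radius + s = 28 + 14.9887 = 42.9887

42.9887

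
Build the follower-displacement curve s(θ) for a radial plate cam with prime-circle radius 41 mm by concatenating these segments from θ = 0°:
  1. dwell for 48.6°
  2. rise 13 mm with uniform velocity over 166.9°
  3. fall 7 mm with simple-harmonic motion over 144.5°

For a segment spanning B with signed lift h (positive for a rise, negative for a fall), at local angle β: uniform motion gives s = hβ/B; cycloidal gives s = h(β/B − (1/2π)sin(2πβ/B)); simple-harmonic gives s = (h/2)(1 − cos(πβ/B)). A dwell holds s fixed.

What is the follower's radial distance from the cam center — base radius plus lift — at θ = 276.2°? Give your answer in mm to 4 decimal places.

seg 1 [0°–48.6°] dwell: s stays 0.0000
seg 2 [48.6°–215.5°] uniform, h=13: full span → s += 13 → s = 13.0000
seg 3 [215.5°–360°] simple-harmonic, h=-7: θ=276.2° here. β=60.7, B=144.5. -7/2·(1 − cos(π·0.4201)) = -2.6303 → s = 10.3697
radial distance = base radius + s = 41 + 10.3697 = 51.3697

51.3697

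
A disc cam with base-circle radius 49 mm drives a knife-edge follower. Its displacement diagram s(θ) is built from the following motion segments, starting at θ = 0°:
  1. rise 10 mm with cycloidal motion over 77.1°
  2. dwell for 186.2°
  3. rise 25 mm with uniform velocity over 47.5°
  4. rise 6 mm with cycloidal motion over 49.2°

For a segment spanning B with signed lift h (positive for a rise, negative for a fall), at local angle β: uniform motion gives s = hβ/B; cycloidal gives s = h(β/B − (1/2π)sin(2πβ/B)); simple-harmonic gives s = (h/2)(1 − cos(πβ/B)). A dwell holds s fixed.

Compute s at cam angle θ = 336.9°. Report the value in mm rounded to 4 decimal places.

seg 1 [0°–77.1°] cycloidal, h=10: full span → s += 10 → s = 10.0000
seg 2 [77.1°–263.3°] dwell: s stays 10.0000
seg 3 [263.3°–310.8°] uniform, h=25: full span → s += 25 → s = 35.0000
seg 4 [310.8°–360°] cycloidal, h=6: θ=336.9° here. β=26.1, B=49.2. 6·(0.5305 − sin(2π·0.5305)/(2π)) = 3.3647 → s = 38.3647

38.3647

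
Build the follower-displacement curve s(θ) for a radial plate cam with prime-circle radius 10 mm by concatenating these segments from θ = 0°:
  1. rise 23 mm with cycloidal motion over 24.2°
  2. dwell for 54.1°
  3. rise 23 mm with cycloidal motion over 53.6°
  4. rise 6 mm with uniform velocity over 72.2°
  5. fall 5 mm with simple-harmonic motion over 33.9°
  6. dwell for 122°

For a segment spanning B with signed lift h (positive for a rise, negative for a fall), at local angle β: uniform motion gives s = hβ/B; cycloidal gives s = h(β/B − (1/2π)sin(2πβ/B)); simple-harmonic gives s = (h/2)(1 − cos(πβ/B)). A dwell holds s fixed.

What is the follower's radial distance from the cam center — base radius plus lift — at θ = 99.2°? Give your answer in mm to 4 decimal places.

seg 1 [0°–24.2°] cycloidal, h=23: full span → s += 23 → s = 23.0000
seg 2 [24.2°–78.3°] dwell: s stays 23.0000
seg 3 [78.3°–131.9°] cycloidal, h=23: θ=99.2° here. β=20.9, B=53.6. 23·(0.3899 − sin(2π·0.3899)/(2π)) = 6.6336 → s = 29.6336
radial distance = base radius + s = 10 + 29.6336 = 39.6336

39.6336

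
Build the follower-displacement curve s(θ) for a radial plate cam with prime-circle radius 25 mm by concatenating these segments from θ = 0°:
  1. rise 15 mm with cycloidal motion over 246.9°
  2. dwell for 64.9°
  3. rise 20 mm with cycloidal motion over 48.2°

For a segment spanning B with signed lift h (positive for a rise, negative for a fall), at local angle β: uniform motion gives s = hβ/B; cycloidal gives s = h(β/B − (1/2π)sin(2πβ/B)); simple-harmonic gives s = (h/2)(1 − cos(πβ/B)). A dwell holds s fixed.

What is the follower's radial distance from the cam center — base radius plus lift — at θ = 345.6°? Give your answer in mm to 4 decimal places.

seg 1 [0°–246.9°] cycloidal, h=15: full span → s += 15 → s = 15.0000
seg 2 [246.9°–311.8°] dwell: s stays 15.0000
seg 3 [311.8°–360°] cycloidal, h=20: θ=345.6° here. β=33.8, B=48.2. 20·(0.7012 − sin(2π·0.7012)/(2π)) = 17.0598 → s = 32.0598
radial distance = base radius + s = 25 + 32.0598 = 57.0598

57.0598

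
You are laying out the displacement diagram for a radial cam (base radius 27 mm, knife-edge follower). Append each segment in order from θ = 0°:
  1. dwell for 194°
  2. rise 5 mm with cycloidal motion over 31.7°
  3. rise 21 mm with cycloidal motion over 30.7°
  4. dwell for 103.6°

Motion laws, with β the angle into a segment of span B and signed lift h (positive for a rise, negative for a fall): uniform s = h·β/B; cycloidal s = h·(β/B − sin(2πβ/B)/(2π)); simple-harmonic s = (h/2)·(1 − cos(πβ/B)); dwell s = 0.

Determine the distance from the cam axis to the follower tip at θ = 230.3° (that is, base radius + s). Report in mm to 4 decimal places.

seg 1 [0°–194°] dwell: s stays 0.0000
seg 2 [194°–225.7°] cycloidal, h=5: full span → s += 5 → s = 5.0000
seg 3 [225.7°–256.4°] cycloidal, h=21: θ=230.3° here. β=4.6, B=30.7. 21·(0.1498 − sin(2π·0.1498)/(2π)) = 0.4447 → s = 5.4447
radial distance = base radius + s = 27 + 5.4447 = 32.4447

32.4447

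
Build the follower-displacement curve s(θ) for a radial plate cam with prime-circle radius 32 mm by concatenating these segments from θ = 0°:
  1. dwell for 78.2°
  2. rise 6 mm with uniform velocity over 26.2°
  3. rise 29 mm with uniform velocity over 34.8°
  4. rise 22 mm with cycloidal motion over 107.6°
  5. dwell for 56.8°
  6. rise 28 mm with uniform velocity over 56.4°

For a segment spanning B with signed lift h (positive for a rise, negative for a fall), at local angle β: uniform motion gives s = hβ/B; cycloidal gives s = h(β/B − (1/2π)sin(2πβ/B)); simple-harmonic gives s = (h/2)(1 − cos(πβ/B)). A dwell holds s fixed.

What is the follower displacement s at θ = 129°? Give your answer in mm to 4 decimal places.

seg 1 [0°–78.2°] dwell: s stays 0.0000
seg 2 [78.2°–104.4°] uniform, h=6: full span → s += 6 → s = 6.0000
seg 3 [104.4°–139.2°] uniform, h=29: θ=129° here. β=24.6, B=34.8. 29·24.6/34.8 = 20.5000 → s = 26.5000

26.5000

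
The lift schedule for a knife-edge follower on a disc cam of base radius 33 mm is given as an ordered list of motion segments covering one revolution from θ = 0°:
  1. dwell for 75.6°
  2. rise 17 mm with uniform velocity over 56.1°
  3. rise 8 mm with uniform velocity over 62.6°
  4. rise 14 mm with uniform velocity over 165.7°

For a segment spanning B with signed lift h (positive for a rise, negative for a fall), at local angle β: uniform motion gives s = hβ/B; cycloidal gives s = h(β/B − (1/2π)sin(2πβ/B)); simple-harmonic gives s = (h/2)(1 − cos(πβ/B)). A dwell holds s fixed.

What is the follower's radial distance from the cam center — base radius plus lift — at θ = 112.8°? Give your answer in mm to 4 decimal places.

seg 1 [0°–75.6°] dwell: s stays 0.0000
seg 2 [75.6°–131.7°] uniform, h=17: θ=112.8° here. β=37.2, B=56.1. 17·37.2/56.1 = 11.2727 → s = 11.2727
radial distance = base radius + s = 33 + 11.2727 = 44.2727

44.2727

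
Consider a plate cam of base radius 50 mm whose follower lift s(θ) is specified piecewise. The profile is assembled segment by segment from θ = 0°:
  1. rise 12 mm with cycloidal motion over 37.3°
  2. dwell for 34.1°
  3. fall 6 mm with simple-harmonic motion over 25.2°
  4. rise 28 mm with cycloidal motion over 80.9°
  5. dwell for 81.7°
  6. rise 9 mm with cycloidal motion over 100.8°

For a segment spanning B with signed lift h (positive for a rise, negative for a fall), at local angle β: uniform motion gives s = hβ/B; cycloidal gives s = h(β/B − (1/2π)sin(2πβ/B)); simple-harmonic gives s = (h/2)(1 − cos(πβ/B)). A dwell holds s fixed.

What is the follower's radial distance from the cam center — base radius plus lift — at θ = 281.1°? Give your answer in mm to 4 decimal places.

seg 1 [0°–37.3°] cycloidal, h=12: full span → s += 12 → s = 12.0000
seg 2 [37.3°–71.4°] dwell: s stays 12.0000
seg 3 [71.4°–96.6°] simple-harmonic, h=-6: full span → s += -6 → s = 6.0000
seg 4 [96.6°–177.5°] cycloidal, h=28: full span → s += 28 → s = 34.0000
seg 5 [177.5°–259.2°] dwell: s stays 34.0000
seg 6 [259.2°–360°] cycloidal, h=9: θ=281.1° here. β=21.9, B=100.8. 9·(0.2173 − sin(2π·0.2173)/(2π)) = 0.5532 → s = 34.5532
radial distance = base radius + s = 50 + 34.5532 = 84.5532

84.5532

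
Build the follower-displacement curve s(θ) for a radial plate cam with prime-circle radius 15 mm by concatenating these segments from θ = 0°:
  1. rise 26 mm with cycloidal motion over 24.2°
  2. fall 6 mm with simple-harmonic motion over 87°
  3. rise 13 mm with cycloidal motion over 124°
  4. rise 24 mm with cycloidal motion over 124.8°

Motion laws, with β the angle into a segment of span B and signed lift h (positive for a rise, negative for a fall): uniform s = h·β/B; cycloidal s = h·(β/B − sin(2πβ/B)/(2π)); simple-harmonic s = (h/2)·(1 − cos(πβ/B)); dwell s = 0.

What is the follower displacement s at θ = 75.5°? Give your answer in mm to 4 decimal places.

seg 1 [0°–24.2°] cycloidal, h=26: full span → s += 26 → s = 26.0000
seg 2 [24.2°–111.2°] simple-harmonic, h=-6: θ=75.5° here. β=51.3, B=87. -6/2·(1 − cos(π·0.5897)) = -3.8339 → s = 22.1661

22.1661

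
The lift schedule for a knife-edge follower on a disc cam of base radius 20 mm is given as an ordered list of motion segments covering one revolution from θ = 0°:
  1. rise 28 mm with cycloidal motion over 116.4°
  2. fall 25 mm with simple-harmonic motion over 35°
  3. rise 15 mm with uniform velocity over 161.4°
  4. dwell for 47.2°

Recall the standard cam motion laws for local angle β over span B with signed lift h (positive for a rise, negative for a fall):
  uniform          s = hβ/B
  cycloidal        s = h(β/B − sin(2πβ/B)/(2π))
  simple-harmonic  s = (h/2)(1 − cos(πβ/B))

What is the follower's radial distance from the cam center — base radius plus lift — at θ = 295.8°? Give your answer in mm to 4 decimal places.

seg 1 [0°–116.4°] cycloidal, h=28: full span → s += 28 → s = 28.0000
seg 2 [116.4°–151.4°] simple-harmonic, h=-25: full span → s += -25 → s = 3.0000
seg 3 [151.4°–312.8°] uniform, h=15: θ=295.8° here. β=144.4, B=161.4. 15·144.4/161.4 = 13.4201 → s = 16.4201
radial distance = base radius + s = 20 + 16.4201 = 36.4201

36.4201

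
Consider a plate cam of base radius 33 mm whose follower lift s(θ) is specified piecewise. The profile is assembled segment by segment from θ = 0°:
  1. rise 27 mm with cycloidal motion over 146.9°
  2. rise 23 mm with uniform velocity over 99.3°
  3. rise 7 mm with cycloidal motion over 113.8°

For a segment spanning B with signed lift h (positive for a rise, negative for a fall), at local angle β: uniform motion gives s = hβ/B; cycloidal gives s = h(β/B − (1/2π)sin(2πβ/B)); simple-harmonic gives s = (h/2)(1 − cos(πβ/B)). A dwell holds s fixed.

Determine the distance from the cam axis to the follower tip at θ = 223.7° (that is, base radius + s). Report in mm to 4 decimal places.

seg 1 [0°–146.9°] cycloidal, h=27: full span → s += 27 → s = 27.0000
seg 2 [146.9°–246.2°] uniform, h=23: θ=223.7° here. β=76.8, B=99.3. 23·76.8/99.3 = 17.7885 → s = 44.7885
radial distance = base radius + s = 33 + 44.7885 = 77.7885

77.7885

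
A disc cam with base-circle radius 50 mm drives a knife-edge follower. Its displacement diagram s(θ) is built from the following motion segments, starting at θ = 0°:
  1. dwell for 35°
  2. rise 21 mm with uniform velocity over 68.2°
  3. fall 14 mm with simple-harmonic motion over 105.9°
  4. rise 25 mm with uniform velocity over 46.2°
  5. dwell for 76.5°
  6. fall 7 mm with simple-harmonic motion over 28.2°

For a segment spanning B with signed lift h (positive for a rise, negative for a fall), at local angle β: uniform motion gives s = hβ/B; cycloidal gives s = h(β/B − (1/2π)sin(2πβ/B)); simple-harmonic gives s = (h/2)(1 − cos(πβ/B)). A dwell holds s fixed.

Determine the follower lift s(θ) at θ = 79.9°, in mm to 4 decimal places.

seg 1 [0°–35°] dwell: s stays 0.0000
seg 2 [35°–103.2°] uniform, h=21: θ=79.9° here. β=44.9, B=68.2. 21·44.9/68.2 = 13.8255 → s = 13.8255

13.8255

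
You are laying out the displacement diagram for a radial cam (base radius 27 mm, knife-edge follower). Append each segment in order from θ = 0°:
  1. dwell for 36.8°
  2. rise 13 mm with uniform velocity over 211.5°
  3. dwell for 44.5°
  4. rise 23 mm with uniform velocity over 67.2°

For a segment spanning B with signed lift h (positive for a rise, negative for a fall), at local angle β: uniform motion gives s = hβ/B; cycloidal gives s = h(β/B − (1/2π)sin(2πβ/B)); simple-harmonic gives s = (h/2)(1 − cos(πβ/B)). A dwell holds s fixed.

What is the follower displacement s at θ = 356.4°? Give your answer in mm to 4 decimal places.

seg 1 [0°–36.8°] dwell: s stays 0.0000
seg 2 [36.8°–248.3°] uniform, h=13: full span → s += 13 → s = 13.0000
seg 3 [248.3°–292.8°] dwell: s stays 13.0000
seg 4 [292.8°–360°] uniform, h=23: θ=356.4° here. β=63.6, B=67.2. 23·63.6/67.2 = 21.7679 → s = 34.7679

34.7679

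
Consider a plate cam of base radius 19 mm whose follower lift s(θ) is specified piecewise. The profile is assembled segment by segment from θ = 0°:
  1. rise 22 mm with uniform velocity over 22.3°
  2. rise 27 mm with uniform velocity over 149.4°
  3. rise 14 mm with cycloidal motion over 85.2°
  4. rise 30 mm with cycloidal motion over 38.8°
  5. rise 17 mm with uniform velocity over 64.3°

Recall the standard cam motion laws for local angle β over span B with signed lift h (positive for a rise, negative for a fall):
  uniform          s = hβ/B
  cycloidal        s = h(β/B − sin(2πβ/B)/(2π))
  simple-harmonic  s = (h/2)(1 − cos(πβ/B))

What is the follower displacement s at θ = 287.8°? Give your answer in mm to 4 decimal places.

seg 1 [0°–22.3°] uniform, h=22: full span → s += 22 → s = 22.0000
seg 2 [22.3°–171.7°] uniform, h=27: full span → s += 27 → s = 49.0000
seg 3 [171.7°–256.9°] cycloidal, h=14: full span → s += 14 → s = 63.0000
seg 4 [256.9°–295.7°] cycloidal, h=30: θ=287.8° here. β=30.9, B=38.8. 30·(0.7964 − sin(2π·0.7964)/(2π)) = 28.4650 → s = 91.4650

91.4650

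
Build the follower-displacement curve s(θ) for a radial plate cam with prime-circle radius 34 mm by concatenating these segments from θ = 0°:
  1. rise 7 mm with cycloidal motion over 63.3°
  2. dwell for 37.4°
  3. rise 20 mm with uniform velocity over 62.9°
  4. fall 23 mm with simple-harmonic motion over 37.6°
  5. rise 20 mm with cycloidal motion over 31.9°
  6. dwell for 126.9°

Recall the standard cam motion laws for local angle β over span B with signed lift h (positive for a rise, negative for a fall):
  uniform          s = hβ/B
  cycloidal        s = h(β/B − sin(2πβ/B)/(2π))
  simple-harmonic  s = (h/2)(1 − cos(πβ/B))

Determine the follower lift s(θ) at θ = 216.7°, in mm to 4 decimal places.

seg 1 [0°–63.3°] cycloidal, h=7: full span → s += 7 → s = 7.0000
seg 2 [63.3°–100.7°] dwell: s stays 7.0000
seg 3 [100.7°–163.6°] uniform, h=20: full span → s += 20 → s = 27.0000
seg 4 [163.6°–201.2°] simple-harmonic, h=-23: full span → s += -23 → s = 4.0000
seg 5 [201.2°–233.1°] cycloidal, h=20: θ=216.7° here. β=15.5, B=31.9. 20·(0.4859 − sin(2π·0.4859)/(2π)) = 9.4361 → s = 13.4361

13.4361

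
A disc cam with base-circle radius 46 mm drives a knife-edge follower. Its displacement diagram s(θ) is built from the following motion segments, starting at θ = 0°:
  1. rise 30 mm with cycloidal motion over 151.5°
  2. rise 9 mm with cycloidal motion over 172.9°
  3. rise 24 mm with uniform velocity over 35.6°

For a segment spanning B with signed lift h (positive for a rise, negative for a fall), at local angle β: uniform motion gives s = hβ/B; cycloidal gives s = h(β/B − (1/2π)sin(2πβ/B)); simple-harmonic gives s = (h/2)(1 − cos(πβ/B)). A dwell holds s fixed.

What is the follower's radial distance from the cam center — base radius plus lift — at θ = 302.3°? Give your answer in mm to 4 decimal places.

seg 1 [0°–151.5°] cycloidal, h=30: full span → s += 30 → s = 30.0000
seg 2 [151.5°–324.4°] cycloidal, h=9: θ=302.3° here. β=150.8, B=172.9. 9·(0.8722 − sin(2π·0.8722)/(2π)) = 8.8803 → s = 38.8803
radial distance = base radius + s = 46 + 38.8803 = 84.8803

84.8803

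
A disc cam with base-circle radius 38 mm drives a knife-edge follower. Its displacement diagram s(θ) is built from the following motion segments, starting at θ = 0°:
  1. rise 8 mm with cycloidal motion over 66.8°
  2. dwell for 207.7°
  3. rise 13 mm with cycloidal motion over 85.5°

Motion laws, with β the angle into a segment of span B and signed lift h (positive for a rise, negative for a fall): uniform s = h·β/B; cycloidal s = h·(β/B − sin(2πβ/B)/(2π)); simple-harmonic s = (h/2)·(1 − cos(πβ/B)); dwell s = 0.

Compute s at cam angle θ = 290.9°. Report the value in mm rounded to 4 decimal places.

seg 1 [0°–66.8°] cycloidal, h=8: full span → s += 8 → s = 8.0000
seg 2 [66.8°–274.5°] dwell: s stays 8.0000
seg 3 [274.5°–360°] cycloidal, h=13: θ=290.9° here. β=16.4, B=85.5. 13·(0.1918 − sin(2π·0.1918)/(2π)) = 0.5613 → s = 8.5613

8.5613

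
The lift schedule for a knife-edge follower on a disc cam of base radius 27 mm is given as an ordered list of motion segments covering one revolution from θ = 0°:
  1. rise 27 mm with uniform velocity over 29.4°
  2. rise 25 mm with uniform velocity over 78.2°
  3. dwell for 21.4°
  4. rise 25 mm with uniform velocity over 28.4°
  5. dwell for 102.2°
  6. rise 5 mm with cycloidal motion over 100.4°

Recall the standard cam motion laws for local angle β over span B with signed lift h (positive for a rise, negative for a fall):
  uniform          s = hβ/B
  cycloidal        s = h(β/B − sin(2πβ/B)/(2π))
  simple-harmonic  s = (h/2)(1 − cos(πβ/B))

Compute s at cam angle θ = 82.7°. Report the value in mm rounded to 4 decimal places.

seg 1 [0°–29.4°] uniform, h=27: full span → s += 27 → s = 27.0000
seg 2 [29.4°–107.6°] uniform, h=25: θ=82.7° here. β=53.3, B=78.2. 25·53.3/78.2 = 17.0396 → s = 44.0396

44.0396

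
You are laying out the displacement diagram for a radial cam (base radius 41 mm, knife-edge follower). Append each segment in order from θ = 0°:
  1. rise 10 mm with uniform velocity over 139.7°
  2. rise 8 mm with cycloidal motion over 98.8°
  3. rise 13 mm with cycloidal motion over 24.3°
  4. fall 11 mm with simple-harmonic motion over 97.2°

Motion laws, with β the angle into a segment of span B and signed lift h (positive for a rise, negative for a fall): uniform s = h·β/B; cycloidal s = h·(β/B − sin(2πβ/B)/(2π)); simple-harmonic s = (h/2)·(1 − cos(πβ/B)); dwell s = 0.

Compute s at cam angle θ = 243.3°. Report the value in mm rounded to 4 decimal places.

seg 1 [0°–139.7°] uniform, h=10: full span → s += 10 → s = 10.0000
seg 2 [139.7°–238.5°] cycloidal, h=8: full span → s += 8 → s = 18.0000
seg 3 [238.5°–262.8°] cycloidal, h=13: θ=243.3° here. β=4.8, B=24.3. 13·(0.1975 − sin(2π·0.1975)/(2π)) = 0.6103 → s = 18.6103

18.6103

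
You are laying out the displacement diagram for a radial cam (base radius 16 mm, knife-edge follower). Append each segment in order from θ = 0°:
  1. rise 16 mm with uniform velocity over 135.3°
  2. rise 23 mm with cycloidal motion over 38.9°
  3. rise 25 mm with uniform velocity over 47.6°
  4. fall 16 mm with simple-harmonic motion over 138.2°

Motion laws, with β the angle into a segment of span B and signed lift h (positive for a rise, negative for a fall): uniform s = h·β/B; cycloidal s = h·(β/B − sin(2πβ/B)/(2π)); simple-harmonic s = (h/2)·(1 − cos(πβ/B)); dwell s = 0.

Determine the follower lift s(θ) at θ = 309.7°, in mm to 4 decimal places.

seg 1 [0°–135.3°] uniform, h=16: full span → s += 16 → s = 16.0000
seg 2 [135.3°–174.2°] cycloidal, h=23: full span → s += 23 → s = 39.0000
seg 3 [174.2°–221.8°] uniform, h=25: full span → s += 25 → s = 64.0000
seg 4 [221.8°–360°] simple-harmonic, h=-16: θ=309.7° here. β=87.9, B=138.2. -16/2·(1 − cos(π·0.6360)) = -11.3158 → s = 52.6842

52.6842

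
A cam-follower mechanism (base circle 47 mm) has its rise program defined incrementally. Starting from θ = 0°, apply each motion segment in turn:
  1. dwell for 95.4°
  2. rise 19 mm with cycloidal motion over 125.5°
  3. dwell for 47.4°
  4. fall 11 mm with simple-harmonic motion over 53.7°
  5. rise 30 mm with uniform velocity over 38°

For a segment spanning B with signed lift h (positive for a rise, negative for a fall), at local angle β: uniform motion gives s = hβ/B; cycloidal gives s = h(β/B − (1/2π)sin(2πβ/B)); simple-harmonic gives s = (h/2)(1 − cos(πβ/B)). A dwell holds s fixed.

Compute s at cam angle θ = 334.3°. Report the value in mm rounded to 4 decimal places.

seg 1 [0°–95.4°] dwell: s stays 0.0000
seg 2 [95.4°–220.9°] cycloidal, h=19: full span → s += 19 → s = 19.0000
seg 3 [220.9°–268.3°] dwell: s stays 19.0000
seg 4 [268.3°–322°] simple-harmonic, h=-11: full span → s += -11 → s = 8.0000
seg 5 [322°–360°] uniform, h=30: θ=334.3° here. β=12.3, B=38. 30·12.3/38 = 9.7105 → s = 17.7105

17.7105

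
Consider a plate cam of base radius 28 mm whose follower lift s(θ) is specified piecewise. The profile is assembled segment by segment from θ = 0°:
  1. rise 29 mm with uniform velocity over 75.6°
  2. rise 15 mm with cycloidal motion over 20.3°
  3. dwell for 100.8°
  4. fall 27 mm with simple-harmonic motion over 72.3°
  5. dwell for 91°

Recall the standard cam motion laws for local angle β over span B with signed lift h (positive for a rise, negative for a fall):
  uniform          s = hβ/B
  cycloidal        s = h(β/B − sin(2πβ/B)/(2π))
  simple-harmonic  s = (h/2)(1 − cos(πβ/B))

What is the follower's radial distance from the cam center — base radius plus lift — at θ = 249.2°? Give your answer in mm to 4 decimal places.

seg 1 [0°–75.6°] uniform, h=29: full span → s += 29 → s = 29.0000
seg 2 [75.6°–95.9°] cycloidal, h=15: full span → s += 15 → s = 44.0000
seg 3 [95.9°–196.7°] dwell: s stays 44.0000
seg 4 [196.7°–269°] simple-harmonic, h=-27: θ=249.2° here. β=52.5, B=72.3. -27/2·(1 − cos(π·0.7261)) = -22.3043 → s = 21.6957
radial distance = base radius + s = 28 + 21.6957 = 49.6957

49.6957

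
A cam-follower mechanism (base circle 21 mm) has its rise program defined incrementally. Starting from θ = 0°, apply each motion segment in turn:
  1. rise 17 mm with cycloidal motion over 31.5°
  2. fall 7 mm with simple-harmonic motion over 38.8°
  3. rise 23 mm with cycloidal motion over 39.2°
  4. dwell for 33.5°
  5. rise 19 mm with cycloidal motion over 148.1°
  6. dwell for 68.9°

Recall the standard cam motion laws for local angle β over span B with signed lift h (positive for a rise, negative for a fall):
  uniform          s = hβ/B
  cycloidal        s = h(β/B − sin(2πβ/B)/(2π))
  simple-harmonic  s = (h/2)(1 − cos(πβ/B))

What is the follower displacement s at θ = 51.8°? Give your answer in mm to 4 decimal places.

seg 1 [0°–31.5°] cycloidal, h=17: full span → s += 17 → s = 17.0000
seg 2 [31.5°–70.3°] simple-harmonic, h=-7: θ=51.8° here. β=20.3, B=38.8. -7/2·(1 − cos(π·0.5232)) = -3.7548 → s = 13.2452

13.2452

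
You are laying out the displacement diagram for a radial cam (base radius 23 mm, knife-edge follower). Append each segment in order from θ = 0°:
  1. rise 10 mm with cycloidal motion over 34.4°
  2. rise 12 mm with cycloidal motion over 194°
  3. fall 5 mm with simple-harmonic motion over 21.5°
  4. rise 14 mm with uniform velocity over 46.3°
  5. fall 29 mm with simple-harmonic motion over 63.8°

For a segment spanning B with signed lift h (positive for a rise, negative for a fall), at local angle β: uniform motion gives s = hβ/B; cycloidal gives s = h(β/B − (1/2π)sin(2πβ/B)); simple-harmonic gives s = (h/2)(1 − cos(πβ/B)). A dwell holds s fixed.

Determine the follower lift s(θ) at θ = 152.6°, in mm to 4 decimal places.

seg 1 [0°–34.4°] cycloidal, h=10: full span → s += 10 → s = 10.0000
seg 2 [34.4°–228.4°] cycloidal, h=12: θ=152.6° here. β=118.2, B=194. 12·(0.6093 − sin(2π·0.6093)/(2π)) = 8.5220 → s = 18.5220

18.5220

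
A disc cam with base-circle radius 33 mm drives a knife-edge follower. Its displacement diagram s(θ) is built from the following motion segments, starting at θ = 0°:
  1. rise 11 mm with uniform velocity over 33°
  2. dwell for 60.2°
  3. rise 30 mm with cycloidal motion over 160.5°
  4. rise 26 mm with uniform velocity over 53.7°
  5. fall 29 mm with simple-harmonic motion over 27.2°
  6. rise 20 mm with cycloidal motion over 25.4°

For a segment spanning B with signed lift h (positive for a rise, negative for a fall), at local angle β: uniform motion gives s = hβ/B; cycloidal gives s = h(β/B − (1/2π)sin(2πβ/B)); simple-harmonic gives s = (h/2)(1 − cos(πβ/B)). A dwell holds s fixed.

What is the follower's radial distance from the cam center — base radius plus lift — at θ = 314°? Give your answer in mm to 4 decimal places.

seg 1 [0°–33°] uniform, h=11: full span → s += 11 → s = 11.0000
seg 2 [33°–93.2°] dwell: s stays 11.0000
seg 3 [93.2°–253.7°] cycloidal, h=30: full span → s += 30 → s = 41.0000
seg 4 [253.7°–307.4°] uniform, h=26: full span → s += 26 → s = 67.0000
seg 5 [307.4°–334.6°] simple-harmonic, h=-29: θ=314° here. β=6.6, B=27.2. -29/2·(1 − cos(π·0.2426)) = -4.0129 → s = 62.9871
radial distance = base radius + s = 33 + 62.9871 = 95.9871

95.9871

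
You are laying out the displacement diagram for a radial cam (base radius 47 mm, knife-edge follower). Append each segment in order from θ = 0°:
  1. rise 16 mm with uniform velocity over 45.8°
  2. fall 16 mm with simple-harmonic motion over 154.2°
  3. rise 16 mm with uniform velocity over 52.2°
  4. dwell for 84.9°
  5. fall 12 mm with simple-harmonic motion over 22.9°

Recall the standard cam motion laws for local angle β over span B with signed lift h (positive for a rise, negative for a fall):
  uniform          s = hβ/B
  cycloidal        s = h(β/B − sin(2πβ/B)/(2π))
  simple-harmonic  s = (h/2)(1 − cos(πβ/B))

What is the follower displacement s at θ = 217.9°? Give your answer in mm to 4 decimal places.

seg 1 [0°–45.8°] uniform, h=16: full span → s += 16 → s = 16.0000
seg 2 [45.8°–200°] simple-harmonic, h=-16: full span → s += -16 → s = 0.0000
seg 3 [200°–252.2°] uniform, h=16: θ=217.9° here. β=17.9, B=52.2. 16·17.9/52.2 = 5.4866 → s = 5.4866

5.4866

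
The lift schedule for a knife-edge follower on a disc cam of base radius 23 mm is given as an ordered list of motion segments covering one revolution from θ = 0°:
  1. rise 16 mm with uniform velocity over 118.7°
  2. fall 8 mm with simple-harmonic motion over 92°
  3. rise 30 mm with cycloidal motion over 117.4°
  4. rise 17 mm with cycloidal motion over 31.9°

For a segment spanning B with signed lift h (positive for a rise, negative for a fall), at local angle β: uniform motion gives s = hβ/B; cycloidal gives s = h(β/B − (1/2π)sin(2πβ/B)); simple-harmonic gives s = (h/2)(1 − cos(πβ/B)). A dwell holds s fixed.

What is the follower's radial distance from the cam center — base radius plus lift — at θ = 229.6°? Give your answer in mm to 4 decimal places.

seg 1 [0°–118.7°] uniform, h=16: full span → s += 16 → s = 16.0000
seg 2 [118.7°–210.7°] simple-harmonic, h=-8: full span → s += -8 → s = 8.0000
seg 3 [210.7°–328.1°] cycloidal, h=30: θ=229.6° here. β=18.9, B=117.4. 30·(0.1610 − sin(2π·0.1610)/(2π)) = 0.7825 → s = 8.7825
radial distance = base radius + s = 23 + 8.7825 = 31.7825

31.7825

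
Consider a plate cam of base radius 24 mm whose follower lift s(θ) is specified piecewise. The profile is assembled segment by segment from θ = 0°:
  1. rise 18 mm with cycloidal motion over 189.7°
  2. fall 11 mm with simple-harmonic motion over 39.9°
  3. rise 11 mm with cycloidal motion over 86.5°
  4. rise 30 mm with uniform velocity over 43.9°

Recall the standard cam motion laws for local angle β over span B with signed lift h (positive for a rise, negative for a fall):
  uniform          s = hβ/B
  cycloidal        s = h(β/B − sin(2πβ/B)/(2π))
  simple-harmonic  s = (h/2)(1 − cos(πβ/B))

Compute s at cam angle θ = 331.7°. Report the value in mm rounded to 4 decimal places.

seg 1 [0°–189.7°] cycloidal, h=18: full span → s += 18 → s = 18.0000
seg 2 [189.7°–229.6°] simple-harmonic, h=-11: full span → s += -11 → s = 7.0000
seg 3 [229.6°–316.1°] cycloidal, h=11: full span → s += 11 → s = 18.0000
seg 4 [316.1°–360°] uniform, h=30: θ=331.7° here. β=15.6, B=43.9. 30·15.6/43.9 = 10.6606 → s = 28.6606

28.6606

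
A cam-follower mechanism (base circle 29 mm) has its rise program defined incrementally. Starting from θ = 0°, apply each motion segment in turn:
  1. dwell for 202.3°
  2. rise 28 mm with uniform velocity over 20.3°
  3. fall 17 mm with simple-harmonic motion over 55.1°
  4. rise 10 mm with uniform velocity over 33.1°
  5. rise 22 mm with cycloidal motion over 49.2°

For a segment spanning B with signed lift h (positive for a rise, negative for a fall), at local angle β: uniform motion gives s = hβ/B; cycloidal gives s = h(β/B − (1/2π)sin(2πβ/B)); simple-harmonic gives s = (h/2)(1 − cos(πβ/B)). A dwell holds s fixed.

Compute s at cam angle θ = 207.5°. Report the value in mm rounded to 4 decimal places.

seg 1 [0°–202.3°] dwell: s stays 0.0000
seg 2 [202.3°–222.6°] uniform, h=28: θ=207.5° here. β=5.2, B=20.3. 28·5.2/20.3 = 7.1724 → s = 7.1724

7.1724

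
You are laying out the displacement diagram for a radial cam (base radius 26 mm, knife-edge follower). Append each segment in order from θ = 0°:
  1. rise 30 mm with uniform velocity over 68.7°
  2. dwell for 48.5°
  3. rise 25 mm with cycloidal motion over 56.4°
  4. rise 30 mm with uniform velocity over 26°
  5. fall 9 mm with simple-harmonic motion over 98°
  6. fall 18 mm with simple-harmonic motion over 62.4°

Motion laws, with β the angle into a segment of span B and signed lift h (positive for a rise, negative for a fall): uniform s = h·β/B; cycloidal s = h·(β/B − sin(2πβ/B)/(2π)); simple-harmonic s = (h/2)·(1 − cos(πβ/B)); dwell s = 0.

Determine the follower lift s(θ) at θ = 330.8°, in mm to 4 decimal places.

seg 1 [0°–68.7°] uniform, h=30: full span → s += 30 → s = 30.0000
seg 2 [68.7°–117.2°] dwell: s stays 30.0000
seg 3 [117.2°–173.6°] cycloidal, h=25: full span → s += 25 → s = 55.0000
seg 4 [173.6°–199.6°] uniform, h=30: full span → s += 30 → s = 85.0000
seg 5 [199.6°–297.6°] simple-harmonic, h=-9: full span → s += -9 → s = 76.0000
seg 6 [297.6°–360°] simple-harmonic, h=-18: θ=330.8° here. β=33.2, B=62.4. -18/2·(1 − cos(π·0.5321)) = -9.9047 → s = 66.0953

66.0953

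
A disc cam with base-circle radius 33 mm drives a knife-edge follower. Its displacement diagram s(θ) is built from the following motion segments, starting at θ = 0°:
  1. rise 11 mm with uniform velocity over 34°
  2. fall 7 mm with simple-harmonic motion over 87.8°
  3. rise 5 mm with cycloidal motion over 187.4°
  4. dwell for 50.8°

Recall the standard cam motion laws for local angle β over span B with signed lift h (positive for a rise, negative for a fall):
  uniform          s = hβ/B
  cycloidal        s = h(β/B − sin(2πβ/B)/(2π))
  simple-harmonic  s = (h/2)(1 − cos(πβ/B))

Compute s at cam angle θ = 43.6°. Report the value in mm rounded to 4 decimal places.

seg 1 [0°–34°] uniform, h=11: full span → s += 11 → s = 11.0000
seg 2 [34°–121.8°] simple-harmonic, h=-7: θ=43.6° here. β=9.6, B=87.8. -7/2·(1 − cos(π·0.1093)) = -0.2045 → s = 10.7955

10.7955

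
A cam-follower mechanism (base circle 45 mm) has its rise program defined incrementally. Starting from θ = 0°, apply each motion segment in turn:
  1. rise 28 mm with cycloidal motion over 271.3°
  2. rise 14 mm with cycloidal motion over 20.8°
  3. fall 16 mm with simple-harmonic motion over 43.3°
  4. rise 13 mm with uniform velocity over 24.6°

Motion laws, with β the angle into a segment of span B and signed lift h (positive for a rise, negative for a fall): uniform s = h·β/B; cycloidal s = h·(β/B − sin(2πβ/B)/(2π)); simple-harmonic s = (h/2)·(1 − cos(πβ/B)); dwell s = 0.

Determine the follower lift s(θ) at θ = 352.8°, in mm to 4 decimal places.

seg 1 [0°–271.3°] cycloidal, h=28: full span → s += 28 → s = 28.0000
seg 2 [271.3°–292.1°] cycloidal, h=14: full span → s += 14 → s = 42.0000
seg 3 [292.1°–335.4°] simple-harmonic, h=-16: full span → s += -16 → s = 26.0000
seg 4 [335.4°–360°] uniform, h=13: θ=352.8° here. β=17.4, B=24.6. 13·17.4/24.6 = 9.1951 → s = 35.1951

35.1951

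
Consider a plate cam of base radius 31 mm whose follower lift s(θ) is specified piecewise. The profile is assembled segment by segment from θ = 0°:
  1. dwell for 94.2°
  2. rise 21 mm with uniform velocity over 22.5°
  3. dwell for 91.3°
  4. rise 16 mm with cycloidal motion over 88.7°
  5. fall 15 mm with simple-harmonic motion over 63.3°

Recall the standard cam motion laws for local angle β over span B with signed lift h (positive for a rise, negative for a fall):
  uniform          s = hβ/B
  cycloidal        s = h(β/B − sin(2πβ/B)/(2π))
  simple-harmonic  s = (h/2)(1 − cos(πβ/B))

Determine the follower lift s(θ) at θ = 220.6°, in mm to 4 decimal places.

seg 1 [0°–94.2°] dwell: s stays 0.0000
seg 2 [94.2°–116.7°] uniform, h=21: full span → s += 21 → s = 21.0000
seg 3 [116.7°–208°] dwell: s stays 21.0000
seg 4 [208°–296.7°] cycloidal, h=16: θ=220.6° here. β=12.6, B=88.7. 16·(0.1421 − sin(2π·0.1421)/(2π)) = 0.2900 → s = 21.2900

21.2900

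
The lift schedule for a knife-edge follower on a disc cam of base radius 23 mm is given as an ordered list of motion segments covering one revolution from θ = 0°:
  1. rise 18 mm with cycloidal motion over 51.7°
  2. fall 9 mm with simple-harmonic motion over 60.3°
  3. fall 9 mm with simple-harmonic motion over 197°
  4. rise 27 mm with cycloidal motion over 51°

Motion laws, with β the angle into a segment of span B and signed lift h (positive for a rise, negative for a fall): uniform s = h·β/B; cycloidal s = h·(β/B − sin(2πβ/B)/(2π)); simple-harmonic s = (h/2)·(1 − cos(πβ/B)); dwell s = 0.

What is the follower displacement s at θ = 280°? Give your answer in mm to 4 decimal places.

seg 1 [0°–51.7°] cycloidal, h=18: full span → s += 18 → s = 18.0000
seg 2 [51.7°–112°] simple-harmonic, h=-9: full span → s += -9 → s = 9.0000
seg 3 [112°–309°] simple-harmonic, h=-9: θ=280° here. β=168, B=197. -9/2·(1 − cos(π·0.8528)) = -8.5273 → s = 0.4727

0.4727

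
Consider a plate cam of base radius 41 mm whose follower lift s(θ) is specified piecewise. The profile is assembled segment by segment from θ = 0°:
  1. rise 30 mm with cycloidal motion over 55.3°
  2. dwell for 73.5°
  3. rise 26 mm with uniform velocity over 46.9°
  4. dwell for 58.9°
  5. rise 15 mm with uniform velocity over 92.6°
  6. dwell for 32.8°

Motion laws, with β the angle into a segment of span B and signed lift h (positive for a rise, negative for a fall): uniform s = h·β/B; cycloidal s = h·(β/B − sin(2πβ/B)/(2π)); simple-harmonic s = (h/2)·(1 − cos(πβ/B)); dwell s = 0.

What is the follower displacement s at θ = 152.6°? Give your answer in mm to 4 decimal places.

seg 1 [0°–55.3°] cycloidal, h=30: full span → s += 30 → s = 30.0000
seg 2 [55.3°–128.8°] dwell: s stays 30.0000
seg 3 [128.8°–175.7°] uniform, h=26: θ=152.6° here. β=23.8, B=46.9. 26·23.8/46.9 = 13.1940 → s = 43.1940

43.1940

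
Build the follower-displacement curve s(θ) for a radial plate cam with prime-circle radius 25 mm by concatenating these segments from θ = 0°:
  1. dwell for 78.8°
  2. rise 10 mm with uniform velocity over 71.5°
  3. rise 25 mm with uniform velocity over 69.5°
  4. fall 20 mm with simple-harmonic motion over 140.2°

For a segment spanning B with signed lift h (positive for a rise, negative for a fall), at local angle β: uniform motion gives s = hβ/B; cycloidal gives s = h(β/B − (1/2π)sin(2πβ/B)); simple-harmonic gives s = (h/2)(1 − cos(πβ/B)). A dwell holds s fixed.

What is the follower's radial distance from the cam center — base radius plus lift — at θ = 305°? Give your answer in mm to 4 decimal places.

seg 1 [0°–78.8°] dwell: s stays 0.0000
seg 2 [78.8°–150.3°] uniform, h=10: full span → s += 10 → s = 10.0000
seg 3 [150.3°–219.8°] uniform, h=25: full span → s += 25 → s = 35.0000
seg 4 [219.8°–360°] simple-harmonic, h=-20: θ=305° here. β=85.2, B=140.2. -20/2·(1 − cos(π·0.6077)) = -13.3194 → s = 21.6806
radial distance = base radius + s = 25 + 21.6806 = 46.6806

46.6806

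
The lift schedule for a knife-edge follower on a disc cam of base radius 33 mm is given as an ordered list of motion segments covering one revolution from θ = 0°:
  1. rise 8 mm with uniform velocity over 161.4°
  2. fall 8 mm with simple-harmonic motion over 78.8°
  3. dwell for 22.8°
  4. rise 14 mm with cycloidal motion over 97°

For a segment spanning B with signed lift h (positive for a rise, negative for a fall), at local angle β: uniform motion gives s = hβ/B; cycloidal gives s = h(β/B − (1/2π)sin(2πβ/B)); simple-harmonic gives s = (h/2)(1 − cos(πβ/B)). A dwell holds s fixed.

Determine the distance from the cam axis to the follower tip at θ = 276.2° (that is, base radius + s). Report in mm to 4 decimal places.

seg 1 [0°–161.4°] uniform, h=8: full span → s += 8 → s = 8.0000
seg 2 [161.4°–240.2°] simple-harmonic, h=-8: full span → s += -8 → s = 0.0000
seg 3 [240.2°–263°] dwell: s stays 0.0000
seg 4 [263°–360°] cycloidal, h=14: θ=276.2° here. β=13.2, B=97. 14·(0.1361 − sin(2π·0.1361)/(2π)) = 0.2238 → s = 0.2238
radial distance = base radius + s = 33 + 0.2238 = 33.2238

33.2238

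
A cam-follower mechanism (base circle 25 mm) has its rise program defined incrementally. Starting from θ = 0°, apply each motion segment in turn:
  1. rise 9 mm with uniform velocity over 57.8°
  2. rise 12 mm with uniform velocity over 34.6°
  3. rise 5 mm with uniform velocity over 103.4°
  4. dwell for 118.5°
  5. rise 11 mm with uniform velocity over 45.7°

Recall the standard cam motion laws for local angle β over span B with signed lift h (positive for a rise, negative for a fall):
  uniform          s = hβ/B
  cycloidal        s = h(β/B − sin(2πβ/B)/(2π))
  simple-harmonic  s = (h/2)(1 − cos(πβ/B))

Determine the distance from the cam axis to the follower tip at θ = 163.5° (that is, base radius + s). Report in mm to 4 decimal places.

seg 1 [0°–57.8°] uniform, h=9: full span → s += 9 → s = 9.0000
seg 2 [57.8°–92.4°] uniform, h=12: full span → s += 12 → s = 21.0000
seg 3 [92.4°–195.8°] uniform, h=5: θ=163.5° here. β=71.1, B=103.4. 5·71.1/103.4 = 3.4381 → s = 24.4381
radial distance = base radius + s = 25 + 24.4381 = 49.4381

49.4381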